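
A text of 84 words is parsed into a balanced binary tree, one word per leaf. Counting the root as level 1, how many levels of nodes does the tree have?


In a balanced binary tree with n leaves the deepest leaf is ceil(log2(n)) edges below the root,
so counting node levels inclusive of root and leaves gives ceil(log2(n)) + 1 levels.
log2(84) = 6.3923
ceil(6.3923) = 7
levels = 7 + 1 = 8

8


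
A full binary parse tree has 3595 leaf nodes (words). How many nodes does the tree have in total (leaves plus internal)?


Leaf nodes (terminals): 3595
Internal nodes = n - 1 = 3595 - 1 = 3594
Total = leaves + internal = 3595 + 3594 = 7189

7189


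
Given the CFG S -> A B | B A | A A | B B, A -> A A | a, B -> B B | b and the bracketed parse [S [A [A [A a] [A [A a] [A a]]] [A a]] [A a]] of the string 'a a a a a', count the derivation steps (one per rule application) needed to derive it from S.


Every bracketed nonterminal node [X ...] in the tree is produced by exactly one rule application.
Reading the tree off as a leftmost derivation:
  Step 1: S  =>  A A   (applied S -> A A)
  Step 2: A A  =>  A A A   (applied A -> A A)
  Step 3: A A A  =>  A A A A   (applied A -> A A)
  Step 4: A A A A  =>  a A A A   (applied A -> a)
  Step 5: a A A A  =>  a A A A A   (applied A -> A A)
  Step 6: a A A A A  =>  a a A A A   (applied A -> a)
  Step 7: a a A A A  =>  a a a A A   (applied A -> a)
  Step 8: a a a A A  =>  a a a a A   (applied A -> a)
  Step 9: a a a a A  =>  a a a a a   (applied A -> a)
Final yield: a a a a a
Total rewrite steps: 9

9


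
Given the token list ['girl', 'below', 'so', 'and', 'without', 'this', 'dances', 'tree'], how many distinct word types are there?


Listing all tokens and tracking unique types:
  Token 1: 'girl' -> NEW (unique so far: 1)
  Token 2: 'below' -> NEW (unique so far: 2)
  Token 3: 'so' -> NEW (unique so far: 3)
  Token 4: 'and' -> NEW (unique so far: 4)
  Token 5: 'without' -> NEW (unique so far: 5)
  Token 6: 'this' -> NEW (unique so far: 6)
  Token 7: 'dances' -> NEW (unique so far: 7)
  Token 8: 'tree' -> NEW (unique so far: 8)
Unique types: ('and', 'below', 'dances', 'girl', 'so', 'this', 'tree', 'without')
Vocabulary size: 8

8


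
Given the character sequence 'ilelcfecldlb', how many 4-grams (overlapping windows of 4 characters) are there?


String 'ilelcfecldlb' has length L = 12.
Number of overlapping n-grams = L - n + 1
Substituting: 12 - 4 + 1 = 9

9


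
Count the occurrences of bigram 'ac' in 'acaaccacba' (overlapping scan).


Scanning 'acaaccacba' for bigram 'ac':
  Position 0: 'ac' -> MATCH
  Position 1: 'ca' -> no
  Position 2: 'aa' -> no
  Position 3: 'ac' -> MATCH
  Position 4: 'cc' -> no
  Position 5: 'ca' -> no
  Position 6: 'ac' -> MATCH
  Position 7: 'cb' -> no
  Position 8: 'ba' -> no
Total matches: 3

3


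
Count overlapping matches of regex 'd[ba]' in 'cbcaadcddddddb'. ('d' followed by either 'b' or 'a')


Pattern: d[ba] means 'd' followed by either 'b' or 'a'.
Scanning 'cbcaadcddddddb' position-by-position:
  Pos 0: window 'cb' -> no
  Pos 1: window 'bc' -> no
  Pos 2: window 'ca' -> no
  Pos 3: window 'aa' -> no
  Pos 4: window 'ad' -> no
  Pos 5: window 'dc' -> no
  Pos 6: window 'cd' -> no
  Pos 7: window 'dd' -> no
  Pos 8: window 'dd' -> no
  Pos 9: window 'dd' -> no
  Pos 10: window 'dd' -> no
  Pos 11: window 'dd' -> no
  Pos 12: window 'db' -> MATCH
  Pos 13: window 'b' -> no
Total matches: 1

1


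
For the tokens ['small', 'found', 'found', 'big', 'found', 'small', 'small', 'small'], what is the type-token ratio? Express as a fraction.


Tokens: 8
Unique types: ('big', 'found', 'small') = 3
TTR = 3/8
Already in lowest terms.

3/8


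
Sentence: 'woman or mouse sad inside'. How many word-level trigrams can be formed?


Word trigrams from [5] words:
  Trigram 1: (woman or mouse)
  Trigram 2: (or mouse sad)
  Trigram 3: (mouse sad inside)
Total word trigrams: 5 - 2 = 3

3


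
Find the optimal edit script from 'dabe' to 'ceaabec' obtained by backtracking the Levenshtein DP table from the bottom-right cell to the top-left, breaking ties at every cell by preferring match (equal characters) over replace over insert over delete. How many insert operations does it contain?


Edit distance = 4. Backtracking from cell (4, 7) with preference match > replace > insert > delete,
then listing the resulting alignment 'dabe' -> 'ceaabec' left to right:
  Step 1: insert 'c' [insertion #1]
  Step 2: insert 'e' [insertion #2]
  Step 3: replace d->a
  Step 4: keep 'a'
  Step 5: keep 'b'
  Step 6: keep 'e'
  Step 7: insert 'c' [insertion #3]
Total insertions: 3

3


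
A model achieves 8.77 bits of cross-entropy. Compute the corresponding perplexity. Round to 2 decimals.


Perplexity formula: PP = 2^H
H = 8.77
PP = 2^8.77
Decompose: 2^8.77 = 2^8 * 2^0.77
2^8 = 256, 2^0.77 ~ 1.7052698
PP ~ 256 * 1.7052698 = 436.5490688
Rounded to 2 decimals: 436.55

436.55


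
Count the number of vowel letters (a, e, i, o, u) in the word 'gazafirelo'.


Scanning each character of 'gazafirelo':
  Position 1: 'g' -> consonant (running count: 0)
  Position 2: 'a' -> vowel (running count: 1)
  Position 3: 'z' -> consonant (running count: 1)
  Position 4: 'a' -> vowel (running count: 2)
  Position 5: 'f' -> consonant (running count: 2)
  Position 6: 'i' -> vowel (running count: 3)
  Position 7: 'r' -> consonant (running count: 3)
  Position 8: 'e' -> vowel (running count: 4)
  Position 9: 'l' -> consonant (running count: 4)
  Position 10: 'o' -> vowel (running count: 5)
Total vowels: 5

5


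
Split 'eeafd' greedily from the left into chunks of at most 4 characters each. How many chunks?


'eeafd' has 5 characters.
Chunking with max size 4:
  Chunk 1: 'eeaf' (positions 0-3)
  Chunk 2: 'd' (positions 4-4)
Total chunks: ceil(5 / 4) = 2

2


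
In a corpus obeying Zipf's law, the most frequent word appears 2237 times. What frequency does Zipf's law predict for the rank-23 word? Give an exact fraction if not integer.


Zipf's law: freq(rank) = f1 / rank
f1 = 2237, rank = 23
freq = 2237 / 23
GCD(2237, 23) = 1
Simplified: 2237/23

2237/23


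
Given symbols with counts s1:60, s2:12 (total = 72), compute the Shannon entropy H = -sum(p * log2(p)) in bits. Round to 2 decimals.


Computing entropy H = -sum(p_i * log2(p_i)):
  s1: p = 60/72 = 0.8333, -p*log2(p) = 0.2192
  s2: p = 12/72 = 0.1667, -p*log2(p) = 0.4308
H = sum of terms = 0.6500
Rounded to 2 decimals: 0.65

0.65


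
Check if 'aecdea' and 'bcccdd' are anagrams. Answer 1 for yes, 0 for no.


Sort characters of 'aecdea': 'aacdee'
Sort characters of 'bcccdd': 'bcccdd'
Sorted forms differ -> they are NOT anagrams
Result: 0

0


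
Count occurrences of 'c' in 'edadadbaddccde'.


Scanning 'edadadbaddccde' for 'c':
  Position 10: 'c' -> MATCH (count: 1)
  Position 11: 'c' -> MATCH (count: 2)
Total occurrences of 'c': 2

2


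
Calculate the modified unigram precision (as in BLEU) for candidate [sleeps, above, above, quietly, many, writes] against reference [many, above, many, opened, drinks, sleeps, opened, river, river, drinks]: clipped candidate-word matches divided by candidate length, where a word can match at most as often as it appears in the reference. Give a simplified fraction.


Reference word counts: {'above': 1, 'drinks': 2, 'many': 2, 'opened': 2, 'river': 2, 'sleeps': 1}
Checking each candidate word (with clipping):
  'sleeps' -> in reference (ref count 1, used 1/1) -> match (matches: 1)
  'above' -> in reference (ref count 1, used 1/1) -> match (matches: 2)
  'above' -> ref count 1 already used up (1/1) -> clipped, no match (matches: 2)
  'quietly' -> not in reference -> no match (matches: 2)
  'many' -> in reference (ref count 2, used 1/2) -> match (matches: 3)
  'writes' -> not in reference -> no match (matches: 3)
Clipped matches: 3, Candidate length: 6
Precision = 3/6 = 1/2

1/2


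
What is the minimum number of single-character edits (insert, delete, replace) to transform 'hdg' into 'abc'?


Building DP table for s1='hdg' (len 3) and s2='abc' (len 3):
       a  b  c
    0  1  2  3
  h 1  1  2  3
  d 2  2  2  3
  g 3  3  3  3
Edit distance = dp[3][3] = 3

3


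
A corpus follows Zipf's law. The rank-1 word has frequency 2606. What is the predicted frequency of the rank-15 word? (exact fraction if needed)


Zipf's law: freq(rank) = f1 / rank
f1 = 2606, rank = 15
freq = 2606 / 15
GCD(2606, 15) = 1
Simplified: 2606/15

2606/15


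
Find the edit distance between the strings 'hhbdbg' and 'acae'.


Building DP table for s1='hhbdbg' (len 6) and s2='acae' (len 4):
       a  c  a  e
    0  1  2  3  4
  h 1  1  2  3  4
  h 2  2  2  3  4
  b 3  3  3  3  4
  d 4  4  4  4  4
  b 5  5  5  5  5
  g 6  6  6  6  6
Edit distance = dp[6][4] = 6

6


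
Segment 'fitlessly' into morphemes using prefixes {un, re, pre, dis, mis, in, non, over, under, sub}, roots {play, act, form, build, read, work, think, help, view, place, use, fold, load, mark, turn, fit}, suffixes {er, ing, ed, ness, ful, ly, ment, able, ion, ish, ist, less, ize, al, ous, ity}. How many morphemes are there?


Segmenting 'fitlessly' against the inventory:
  'fit' -> root (morpheme 1)
  'less' -> suffix (morpheme 2)
  'ly' -> suffix (morpheme 3)
Total morphemes: 3

3


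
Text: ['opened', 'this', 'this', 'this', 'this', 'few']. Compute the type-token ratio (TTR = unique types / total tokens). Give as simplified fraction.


Tokens: 6
Unique types: ('few', 'opened', 'this') = 3
TTR = 3/6
Simplify: divide both by 3 -> 1/2
TTR = 1/2

1/2


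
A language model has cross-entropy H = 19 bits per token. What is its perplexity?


Perplexity formula: PP = 2^H
H = 19
PP = 2^19
PP = 2^19 = 524288

524288


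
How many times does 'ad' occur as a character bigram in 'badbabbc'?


Scanning 'badbabbc' for bigram 'ad':
  Position 0: 'ba' -> no
  Position 1: 'ad' -> MATCH
  Position 2: 'db' -> no
  Position 3: 'ba' -> no
  Position 4: 'ab' -> no
  Position 5: 'bb' -> no
  Position 6: 'bc' -> no
Total matches: 1

1


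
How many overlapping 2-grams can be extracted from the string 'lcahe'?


String 'lcahe' has length L = 5.
Number of overlapping n-grams = L - n + 1
Substituting: 5 - 2 + 1 = 4

4


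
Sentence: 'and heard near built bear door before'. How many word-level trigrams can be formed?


Word trigrams from [7] words:
  Trigram 1: (and heard near)
  Trigram 2: (heard near built)
  Trigram 3: (near built bear)
  Trigram 4: (built bear door)
  Trigram 5: (bear door before)
Total word trigrams: 7 - 2 = 5

5


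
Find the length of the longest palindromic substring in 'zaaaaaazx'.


Scanning 'zaaaaaazx' for palindromic substrings.
Substring at positions 0-7: 'zaaaaaaz'.
Check: reverse('zaaaaaaz') = 'zaaaaaaz' -> palindrome confirmed.
Neighbouring characters ('-' / 'x') break symmetry, so it cannot extend further.
No longer palindromic substring exists; longest length = 8

8


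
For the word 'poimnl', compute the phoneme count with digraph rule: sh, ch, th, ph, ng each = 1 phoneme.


Parsing 'poimnl' greedily, digraphs first:
  'p' -> consonant phoneme (phonemes so far: 1)
  'o' -> vowel phoneme (phonemes so far: 2)
  'i' -> vowel phoneme (phonemes so far: 3)
  'm' -> consonant phoneme (phonemes so far: 4)
  'n' -> consonant phoneme (phonemes so far: 5)
  'l' -> consonant phoneme (phonemes so far: 6)
Total phonemes: 6

6


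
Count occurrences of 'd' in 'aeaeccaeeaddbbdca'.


Scanning 'aeaeccaeeaddbbdca' for 'd':
  Position 10: 'd' -> MATCH (count: 1)
  Position 11: 'd' -> MATCH (count: 2)
  Position 14: 'd' -> MATCH (count: 3)
Total occurrences of 'd': 3

3


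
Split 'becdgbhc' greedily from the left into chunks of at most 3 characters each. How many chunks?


'becdgbhc' has 8 characters.
Chunking with max size 3:
  Chunk 1: 'bec' (positions 0-2)
  Chunk 2: 'dgb' (positions 3-5)
  Chunk 3: 'hc' (positions 6-7)
Total chunks: ceil(8 / 3) = 3

3


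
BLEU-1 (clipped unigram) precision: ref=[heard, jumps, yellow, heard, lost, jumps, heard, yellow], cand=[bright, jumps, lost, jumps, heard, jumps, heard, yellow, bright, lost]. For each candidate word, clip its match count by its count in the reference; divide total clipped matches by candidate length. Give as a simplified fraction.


Reference word counts: {'heard': 3, 'jumps': 2, 'lost': 1, 'yellow': 2}
Checking each candidate word (with clipping):
  'bright' -> not in reference -> no match (matches: 0)
  'jumps' -> in reference (ref count 2, used 1/2) -> match (matches: 1)
  'lost' -> in reference (ref count 1, used 1/1) -> match (matches: 2)
  'jumps' -> in reference (ref count 2, used 2/2) -> match (matches: 3)
  'heard' -> in reference (ref count 3, used 1/3) -> match (matches: 4)
  'jumps' -> ref count 2 already used up (2/2) -> clipped, no match (matches: 4)
  'heard' -> in reference (ref count 3, used 2/3) -> match (matches: 5)
  'yellow' -> in reference (ref count 2, used 1/2) -> match (matches: 6)
  'bright' -> not in reference -> no match (matches: 6)
  'lost' -> ref count 1 already used up (1/1) -> clipped, no match (matches: 6)
Clipped matches: 6, Candidate length: 10
Precision = 6/10 = 3/5

3/5


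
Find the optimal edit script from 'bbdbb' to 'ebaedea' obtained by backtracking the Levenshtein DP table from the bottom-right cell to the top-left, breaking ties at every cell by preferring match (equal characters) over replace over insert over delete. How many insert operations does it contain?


Edit distance = 5. Backtracking from cell (5, 7) with preference match > replace > insert > delete,
then listing the resulting alignment 'bbdbb' -> 'ebaedea' left to right:
  Step 1: insert 'e' [insertion #1]
  Step 2: keep 'b'
  Step 3: insert 'a' [insertion #2]
  Step 4: replace b->e
  Step 5: keep 'd'
  Step 6: replace b->e
  Step 7: replace b->a
Total insertions: 2

2


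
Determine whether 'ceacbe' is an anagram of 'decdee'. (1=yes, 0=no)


Sort characters of 'ceacbe': 'abccee'
Sort characters of 'decdee': 'cddeee'
Sorted forms differ -> they are NOT anagrams
Result: 0

0


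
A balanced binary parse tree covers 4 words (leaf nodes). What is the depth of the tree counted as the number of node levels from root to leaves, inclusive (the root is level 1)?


In a balanced binary tree with n leaves the deepest leaf is ceil(log2(n)) edges below the root,
so counting node levels inclusive of root and leaves gives ceil(log2(n)) + 1 levels.
log2(4) = 2.0000
ceil(2.0000) = 2
levels = 2 + 1 = 3

3


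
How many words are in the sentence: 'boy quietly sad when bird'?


Counting words by splitting on spaces:
  Word 1: 'boy'
  Word 2: 'quietly'
  Word 3: 'sad'
  Word 4: 'when'
  Word 5: 'bird'
Total words: 5

5


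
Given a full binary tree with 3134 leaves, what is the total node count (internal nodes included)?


Leaf nodes (terminals): 3134
Internal nodes = n - 1 = 3134 - 1 = 3133
Total = leaves + internal = 3134 + 3133 = 6267

6267


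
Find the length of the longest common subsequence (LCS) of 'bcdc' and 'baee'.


DP table for LCS of 'bcdc' and 'baee':
       b  a  e  e
    0  0  0  0  0
  b 0  1  1  1  1
  c 0  1  1  1  1
  d 0  1  1  1  1
  c 0  1  1  1  1
LCS: 'b'
LCS length = 1

1


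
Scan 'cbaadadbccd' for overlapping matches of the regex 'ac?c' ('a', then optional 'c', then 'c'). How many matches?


Pattern: ac?c means 'a', then optional 'c', then 'c'.
Scanning 'cbaadadbccd' position-by-position:
  Pos 0: window 'cba' -> no
  Pos 1: window 'baa' -> no
  Pos 2: window 'aad' -> no
  Pos 3: window 'ada' -> no
  Pos 4: window 'dad' -> no
  Pos 5: window 'adb' -> no
  Pos 6: window 'dbc' -> no
  Pos 7: window 'bcc' -> no
  Pos 8: window 'ccd' -> no
  Pos 9: window 'cd' -> no
  Pos 10: window 'd' -> no
Total matches: 0

0


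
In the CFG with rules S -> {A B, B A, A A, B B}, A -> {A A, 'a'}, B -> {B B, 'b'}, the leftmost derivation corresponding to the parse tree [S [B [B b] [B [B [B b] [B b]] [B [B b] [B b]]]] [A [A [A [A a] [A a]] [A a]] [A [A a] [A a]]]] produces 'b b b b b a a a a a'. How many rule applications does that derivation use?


Every bracketed nonterminal node [X ...] in the tree is produced by exactly one rule application.
Reading the tree off as a leftmost derivation:
  Step 1: S  =>  B A   (applied S -> B A)
  Step 2: B A  =>  B B A   (applied B -> B B)
  Step 3: B B A  =>  b B A   (applied B -> b)
  Step 4: b B A  =>  b B B A   (applied B -> B B)
  Step 5: b B B A  =>  b B B B A   (applied B -> B B)
  Step 6: b B B B A  =>  b b B B A   (applied B -> b)
  Step 7: b b B B A  =>  b b b B A   (applied B -> b)
  Step 8: b b b B A  =>  b b b B B A   (applied B -> B B)
  Step 9: b b b B B A  =>  b b b b B A   (applied B -> b)
  Step 10: b b b b B A  =>  b b b b b A   (applied B -> b)
  Step 11: b b b b b A  =>  b b b b b A A   (applied A -> A A)
  Step 12: b b b b b A A  =>  b b b b b A A A   (applied A -> A A)
  Step 13: b b b b b A A A  =>  b b b b b A A A A   (applied A -> A A)
  Step 14: b b b b b A A A A  =>  b b b b b a A A A   (applied A -> a)
  Step 15: b b b b b a A A A  =>  b b b b b a a A A   (applied A -> a)
  Step 16: b b b b b a a A A  =>  b b b b b a a a A   (applied A -> a)
  Step 17: b b b b b a a a A  =>  b b b b b a a a A A   (applied A -> A A)
  Step 18: b b b b b a a a A A  =>  b b b b b a a a a A   (applied A -> a)
  Step 19: b b b b b a a a a A  =>  b b b b b a a a a a   (applied A -> a)
Final yield: b b b b b a a a a a
Total rewrite steps: 19

19


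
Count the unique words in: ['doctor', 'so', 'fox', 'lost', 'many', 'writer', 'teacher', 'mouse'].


Listing all tokens and tracking unique types:
  Token 1: 'doctor' -> NEW (unique so far: 1)
  Token 2: 'so' -> NEW (unique so far: 2)
  Token 3: 'fox' -> NEW (unique so far: 3)
  Token 4: 'lost' -> NEW (unique so far: 4)
  Token 5: 'many' -> NEW (unique so far: 5)
  Token 6: 'writer' -> NEW (unique so far: 6)
  Token 7: 'teacher' -> NEW (unique so far: 7)
  Token 8: 'mouse' -> NEW (unique so far: 8)
Unique types: ('doctor', 'fox', 'lost', 'many', 'mouse', 'so', 'teacher', 'writer')
Vocabulary size: 8

8


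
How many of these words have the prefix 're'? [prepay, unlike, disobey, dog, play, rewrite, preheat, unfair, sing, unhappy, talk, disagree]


Checking each word for prefix 're':
  'prepay' -> no (count: 0)
  'unlike' -> no (count: 0)
  'disobey' -> no (count: 0)
  'dog' -> no (count: 0)
  'play' -> no (count: 0)
  'rewrite' -> YES, starts with 're' (count: 1)
  'preheat' -> no (count: 1)
  'unfair' -> no (count: 1)
  'sing' -> no (count: 1)
  'unhappy' -> no (count: 1)
  'talk' -> no (count: 1)
  'disagree' -> no (count: 1)
Total with prefix 're': 1

1


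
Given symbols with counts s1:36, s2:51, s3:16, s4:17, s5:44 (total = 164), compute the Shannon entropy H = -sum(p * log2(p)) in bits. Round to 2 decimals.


Computing entropy H = -sum(p_i * log2(p_i)):
  s1: p = 36/164 = 0.2195, -p*log2(p) = 0.4802
  s2: p = 51/164 = 0.3110, -p*log2(p) = 0.5240
  s3: p = 16/164 = 0.0976, -p*log2(p) = 0.3276
  s4: p = 17/164 = 0.1037, -p*log2(p) = 0.3390
  s5: p = 44/164 = 0.2683, -p*log2(p) = 0.5093
H = sum of terms = 2.1801
Rounded to 2 decimals: 2.18

2.18


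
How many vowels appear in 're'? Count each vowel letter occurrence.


Scanning each character of 're':
  Position 1: 'r' -> consonant (running count: 0)
  Position 2: 'e' -> vowel (running count: 1)
Total vowels: 1

1


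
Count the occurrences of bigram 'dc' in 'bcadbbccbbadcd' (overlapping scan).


Scanning 'bcadbbccbbadcd' for bigram 'dc':
  Position 0: 'bc' -> no
  Position 1: 'ca' -> no
  Position 2: 'ad' -> no
  Position 3: 'db' -> no
  Position 4: 'bb' -> no
  Position 5: 'bc' -> no
  Position 6: 'cc' -> no
  Position 7: 'cb' -> no
  Position 8: 'bb' -> no
  Position 9: 'ba' -> no
  Position 10: 'ad' -> no
  Position 11: 'dc' -> MATCH
  Position 12: 'cd' -> no
Total matches: 1

1


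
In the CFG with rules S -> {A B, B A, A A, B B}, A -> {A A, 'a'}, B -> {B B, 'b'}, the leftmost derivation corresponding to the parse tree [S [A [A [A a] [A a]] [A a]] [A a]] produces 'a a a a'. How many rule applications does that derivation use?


Every bracketed nonterminal node [X ...] in the tree is produced by exactly one rule application.
Reading the tree off as a leftmost derivation:
  Step 1: S  =>  A A   (applied S -> A A)
  Step 2: A A  =>  A A A   (applied A -> A A)
  Step 3: A A A  =>  A A A A   (applied A -> A A)
  Step 4: A A A A  =>  a A A A   (applied A -> a)
  Step 5: a A A A  =>  a a A A   (applied A -> a)
  Step 6: a a A A  =>  a a a A   (applied A -> a)
  Step 7: a a a A  =>  a a a a   (applied A -> a)
Final yield: a a a a
Total rewrite steps: 7

7


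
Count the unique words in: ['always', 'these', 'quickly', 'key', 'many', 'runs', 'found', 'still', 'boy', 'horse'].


Listing all tokens and tracking unique types:
  Token 1: 'always' -> NEW (unique so far: 1)
  Token 2: 'these' -> NEW (unique so far: 2)
  Token 3: 'quickly' -> NEW (unique so far: 3)
  Token 4: 'key' -> NEW (unique so far: 4)
  Token 5: 'many' -> NEW (unique so far: 5)
  Token 6: 'runs' -> NEW (unique so far: 6)
  Token 7: 'found' -> NEW (unique so far: 7)
  Token 8: 'still' -> NEW (unique so far: 8)
  Token 9: 'boy' -> NEW (unique so far: 9)
  Token 10: 'horse' -> NEW (unique so far: 10)
Unique types: ('always', 'boy', 'found', 'horse', 'key', 'many', 'quickly', 'runs', 'still', 'these')
Vocabulary size: 10

10


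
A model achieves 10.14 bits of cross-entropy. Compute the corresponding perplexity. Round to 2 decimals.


Perplexity formula: PP = 2^H
H = 10.14
PP = 2^10.14
Decompose: 2^10.14 = 2^10 * 2^0.14
2^10 = 1024, 2^0.14 ~ 1.1019051
PP ~ 1024 * 1.1019051 = 1128.3508224
Rounded to 2 decimals: 1128.35

1128.35


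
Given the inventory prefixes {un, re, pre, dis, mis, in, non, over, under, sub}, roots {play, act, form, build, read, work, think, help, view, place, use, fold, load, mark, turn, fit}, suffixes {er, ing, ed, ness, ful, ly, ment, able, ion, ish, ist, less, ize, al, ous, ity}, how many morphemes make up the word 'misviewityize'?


Segmenting 'misviewityize' against the inventory:
  'mis' -> prefix (morpheme 1)
  'view' -> root (morpheme 2)
  'ity' -> suffix (morpheme 3)
  'ize' -> suffix (morpheme 4)
Total morphemes: 4

4


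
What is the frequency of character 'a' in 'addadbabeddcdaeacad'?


Scanning 'addadbabeddcdaeacad' for 'a':
  Position 0: 'a' -> MATCH (count: 1)
  Position 3: 'a' -> MATCH (count: 2)
  Position 6: 'a' -> MATCH (count: 3)
  Position 13: 'a' -> MATCH (count: 4)
  Position 15: 'a' -> MATCH (count: 5)
  Position 17: 'a' -> MATCH (count: 6)
Total occurrences of 'a': 6

6


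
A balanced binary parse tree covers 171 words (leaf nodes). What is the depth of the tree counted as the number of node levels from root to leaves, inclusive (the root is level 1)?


In a balanced binary tree with n leaves the deepest leaf is ceil(log2(n)) edges below the root,
so counting node levels inclusive of root and leaves gives ceil(log2(n)) + 1 levels.
log2(171) = 7.4179
ceil(7.4179) = 8
levels = 8 + 1 = 9

9


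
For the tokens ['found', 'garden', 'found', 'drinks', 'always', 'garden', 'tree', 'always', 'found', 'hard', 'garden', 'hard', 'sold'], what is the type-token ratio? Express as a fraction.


Tokens: 13
Unique types: ('always', 'drinks', 'found', 'garden', 'hard', 'sold', 'tree') = 7
TTR = 7/13
Already in lowest terms.

7/13


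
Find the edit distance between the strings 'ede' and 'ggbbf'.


Building DP table for s1='ede' (len 3) and s2='ggbbf' (len 5):
       g  g  b  b  f
    0  1  2  3  4  5
  e 1  1  2  3  4  5
  d 2  2  2  3  4  5
  e 3  3  3  3  4  5
Edit distance = dp[3][5] = 5

5


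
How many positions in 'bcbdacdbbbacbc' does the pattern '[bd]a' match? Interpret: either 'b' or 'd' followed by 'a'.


Pattern: [bd]a means either 'b' or 'd' followed by 'a'.
Scanning 'bcbdacdbbbacbc' position-by-position:
  Pos 0: window 'bc' -> no
  Pos 1: window 'cb' -> no
  Pos 2: window 'bd' -> no
  Pos 3: window 'da' -> MATCH
  Pos 4: window 'ac' -> no
  Pos 5: window 'cd' -> no
  Pos 6: window 'db' -> no
  Pos 7: window 'bb' -> no
  Pos 8: window 'bb' -> no
  Pos 9: window 'ba' -> MATCH
  Pos 10: window 'ac' -> no
  Pos 11: window 'cb' -> no
  Pos 12: window 'bc' -> no
  Pos 13: window 'c' -> no
Total matches: 2

2


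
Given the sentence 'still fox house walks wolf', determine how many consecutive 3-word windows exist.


Word trigrams from [5] words:
  Trigram 1: (still fox house)
  Trigram 2: (fox house walks)
  Trigram 3: (house walks wolf)
Total word trigrams: 5 - 2 = 3

3


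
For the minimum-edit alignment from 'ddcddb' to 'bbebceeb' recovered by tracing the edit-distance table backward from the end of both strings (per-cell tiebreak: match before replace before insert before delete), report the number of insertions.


Edit distance = 6. Backtracking from cell (6, 8) with preference match > replace > insert > delete,
then listing the resulting alignment 'ddcddb' -> 'bbebceeb' left to right:
  Step 1: insert 'b' [insertion #1]
  Step 2: insert 'b' [insertion #2]
  Step 3: replace d->e
  Step 4: replace d->b
  Step 5: keep 'c'
  Step 6: replace d->e
  Step 7: replace d->e
  Step 8: keep 'b'
Total insertions: 2

2


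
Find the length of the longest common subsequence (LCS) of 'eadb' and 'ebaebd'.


DP table for LCS of 'eadb' and 'ebaebd':
       e  b  a  e  b  d
    0  0  0  0  0  0  0
  e 0  1  1  1  1  1  1
  a 0  1  1  2  2  2  2
  d 0  1  1  2  2  2  3
  b 0  1  2  2  2  3  3
LCS: 'ead'
LCS length = 3

3


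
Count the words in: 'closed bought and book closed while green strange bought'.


Counting words by splitting on spaces:
  Word 1: 'closed'
  Word 2: 'bought'
  Word 3: 'and'
  Word 4: 'book'
  Word 5: 'closed'
  Word 6: 'while'
  Word 7: 'green'
  Word 8: 'strange'
  Word 9: 'bought'
Total words: 9

9


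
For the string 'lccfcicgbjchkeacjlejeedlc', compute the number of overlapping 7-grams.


String 'lccfcicgbjchkeacjlejeedlc' has length L = 25.
Number of overlapping n-grams = L - n + 1
Substituting: 25 - 7 + 1 = 19

19


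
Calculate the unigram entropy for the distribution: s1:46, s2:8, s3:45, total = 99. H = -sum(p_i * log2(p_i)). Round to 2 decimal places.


Computing entropy H = -sum(p_i * log2(p_i)):
  s1: p = 46/99 = 0.4646, -p*log2(p) = 0.5138
  s2: p = 8/99 = 0.0808, -p*log2(p) = 0.2933
  s3: p = 45/99 = 0.4545, -p*log2(p) = 0.5170
H = sum of terms = 1.3241
Rounded to 2 decimals: 1.32

1.32


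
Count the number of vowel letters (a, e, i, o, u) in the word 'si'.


Scanning each character of 'si':
  Position 1: 's' -> consonant (running count: 0)
  Position 2: 'i' -> vowel (running count: 1)
Total vowels: 1

1


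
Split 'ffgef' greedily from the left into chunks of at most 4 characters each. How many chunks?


'ffgef' has 5 characters.
Chunking with max size 4:
  Chunk 1: 'ffge' (positions 0-3)
  Chunk 2: 'f' (positions 4-4)
Total chunks: ceil(5 / 4) = 2

2


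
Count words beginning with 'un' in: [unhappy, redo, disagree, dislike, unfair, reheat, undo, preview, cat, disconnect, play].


Checking each word for prefix 'un':
  'unhappy' -> YES, starts with 'un' (count: 1)
  'redo' -> no (count: 1)
  'disagree' -> no (count: 1)
  'dislike' -> no (count: 1)
  'unfair' -> YES, starts with 'un' (count: 2)
  'reheat' -> no (count: 2)
  'undo' -> YES, starts with 'un' (count: 3)
  'preview' -> no (count: 3)
  'cat' -> no (count: 3)
  'disconnect' -> no (count: 3)
  'play' -> no (count: 3)
Total with prefix 'un': 3

3


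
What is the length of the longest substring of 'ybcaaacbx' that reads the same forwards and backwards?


Scanning 'ybcaaacbx' for palindromic substrings.
Substring at positions 1-7: 'bcaaacb'.
Check: reverse('bcaaacb') = 'bcaaacb' -> palindrome confirmed.
Neighbouring characters ('y' / 'x') break symmetry, so it cannot extend further.
No longer palindromic substring exists; longest length = 7

7


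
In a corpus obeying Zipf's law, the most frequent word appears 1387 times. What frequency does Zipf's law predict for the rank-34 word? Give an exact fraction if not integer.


Zipf's law: freq(rank) = f1 / rank
f1 = 1387, rank = 34
freq = 1387 / 34
GCD(1387, 34) = 1
Simplified: 1387/34

1387/34


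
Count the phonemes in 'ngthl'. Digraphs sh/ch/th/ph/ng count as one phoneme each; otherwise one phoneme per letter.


Parsing 'ngthl' greedily, digraphs first:
  'ng' -> digraph (1 consonant phoneme) (phonemes so far: 1)
  'th' -> digraph (1 consonant phoneme) (phonemes so far: 2)
  'l' -> consonant phoneme (phonemes so far: 3)
Total phonemes: 3

3


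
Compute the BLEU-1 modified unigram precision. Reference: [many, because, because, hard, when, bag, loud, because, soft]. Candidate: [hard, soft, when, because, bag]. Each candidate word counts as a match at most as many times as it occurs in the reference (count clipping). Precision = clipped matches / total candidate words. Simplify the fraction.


Reference word counts: {'bag': 1, 'because': 3, 'hard': 1, 'loud': 1, 'many': 1, 'soft': 1, 'when': 1}
Checking each candidate word (with clipping):
  'hard' -> in reference (ref count 1, used 1/1) -> match (matches: 1)
  'soft' -> in reference (ref count 1, used 1/1) -> match (matches: 2)
  'when' -> in reference (ref count 1, used 1/1) -> match (matches: 3)
  'because' -> in reference (ref count 3, used 1/3) -> match (matches: 4)
  'bag' -> in reference (ref count 1, used 1/1) -> match (matches: 5)
Clipped matches: 5, Candidate length: 5
Precision = 5/5 = 1

1


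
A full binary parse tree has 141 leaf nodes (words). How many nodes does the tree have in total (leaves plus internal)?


Leaf nodes (terminals): 141
Internal nodes = n - 1 = 141 - 1 = 140
Total = leaves + internal = 141 + 140 = 281

281


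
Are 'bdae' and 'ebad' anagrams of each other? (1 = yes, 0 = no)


Sort characters of 'bdae': 'abde'
Sort characters of 'ebad': 'abde'
Sorted forms match -> they ARE anagrams
Result: 1

1


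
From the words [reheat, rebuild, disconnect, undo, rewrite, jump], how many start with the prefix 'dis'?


Checking each word for prefix 'dis':
  'reheat' -> no (count: 0)
  'rebuild' -> no (count: 0)
  'disconnect' -> YES, starts with 'dis' (count: 1)
  'undo' -> no (count: 1)
  'rewrite' -> no (count: 1)
  'jump' -> no (count: 1)
Total with prefix 'dis': 1

1


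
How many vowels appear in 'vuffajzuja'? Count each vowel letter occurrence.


Scanning each character of 'vuffajzuja':
  Position 1: 'v' -> consonant (running count: 0)
  Position 2: 'u' -> vowel (running count: 1)
  Position 3: 'f' -> consonant (running count: 1)
  Position 4: 'f' -> consonant (running count: 1)
  Position 5: 'a' -> vowel (running count: 2)
  Position 6: 'j' -> consonant (running count: 2)
  Position 7: 'z' -> consonant (running count: 2)
  Position 8: 'u' -> vowel (running count: 3)
  Position 9: 'j' -> consonant (running count: 3)
  Position 10: 'a' -> vowel (running count: 4)
Total vowels: 4

4


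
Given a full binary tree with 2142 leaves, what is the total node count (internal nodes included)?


Leaf nodes (terminals): 2142
Internal nodes = n - 1 = 2142 - 1 = 2141
Total = leaves + internal = 2142 + 2141 = 4283

4283


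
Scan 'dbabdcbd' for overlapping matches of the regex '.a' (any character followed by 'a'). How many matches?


Pattern: .a means any character followed by 'a'.
Scanning 'dbabdcbd' position-by-position:
  Pos 0: window 'db' -> no
  Pos 1: window 'ba' -> MATCH
  Pos 2: window 'ab' -> no
  Pos 3: window 'bd' -> no
  Pos 4: window 'dc' -> no
  Pos 5: window 'cb' -> no
  Pos 6: window 'bd' -> no
  Pos 7: window 'd' -> no
Total matches: 1

1


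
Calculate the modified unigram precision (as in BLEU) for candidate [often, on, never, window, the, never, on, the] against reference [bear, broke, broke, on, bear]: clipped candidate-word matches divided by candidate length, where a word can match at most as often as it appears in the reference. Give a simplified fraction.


Reference word counts: {'bear': 2, 'broke': 2, 'on': 1}
Checking each candidate word (with clipping):
  'often' -> not in reference -> no match (matches: 0)
  'on' -> in reference (ref count 1, used 1/1) -> match (matches: 1)
  'never' -> not in reference -> no match (matches: 1)
  'window' -> not in reference -> no match (matches: 1)
  'the' -> not in reference -> no match (matches: 1)
  'never' -> not in reference -> no match (matches: 1)
  'on' -> ref count 1 already used up (1/1) -> clipped, no match (matches: 1)
  'the' -> not in reference -> no match (matches: 1)
Clipped matches: 1, Candidate length: 8
Precision = 1/8

1/8


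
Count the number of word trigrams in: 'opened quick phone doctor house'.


Word trigrams from [5] words:
  Trigram 1: (opened quick phone)
  Trigram 2: (quick phone doctor)
  Trigram 3: (phone doctor house)
Total word trigrams: 5 - 2 = 3

3


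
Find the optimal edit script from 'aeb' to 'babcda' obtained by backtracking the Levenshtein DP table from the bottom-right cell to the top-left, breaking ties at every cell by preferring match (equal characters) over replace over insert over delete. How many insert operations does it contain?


Edit distance = 5. Backtracking from cell (3, 6) with preference match > replace > insert > delete,
then listing the resulting alignment 'aeb' -> 'babcda' left to right:
  Step 1: insert 'b' [insertion #1]
  Step 2: keep 'a'
  Step 3: insert 'b' [insertion #2]
  Step 4: insert 'c' [insertion #3]
  Step 5: replace e->d
  Step 6: replace b->a
Total insertions: 3

3


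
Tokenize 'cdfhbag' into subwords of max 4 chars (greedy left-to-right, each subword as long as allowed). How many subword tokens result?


'cdfhbag' has 7 characters.
Chunking with max size 4:
  Chunk 1: 'cdfh' (positions 0-3)
  Chunk 2: 'bag' (positions 4-6)
Total chunks: ceil(7 / 4) = 2

2


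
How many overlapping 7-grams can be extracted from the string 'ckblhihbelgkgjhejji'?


String 'ckblhihbelgkgjhejji' has length L = 19.
Number of overlapping n-grams = L - n + 1
Substituting: 19 - 7 + 1 = 13

13


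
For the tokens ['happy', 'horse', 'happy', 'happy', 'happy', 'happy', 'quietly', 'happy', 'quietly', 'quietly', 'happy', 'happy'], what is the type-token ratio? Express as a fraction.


Tokens: 12
Unique types: ('happy', 'horse', 'quietly') = 3
TTR = 3/12
Simplify: divide both by 3 -> 1/4
TTR = 1/4

1/4


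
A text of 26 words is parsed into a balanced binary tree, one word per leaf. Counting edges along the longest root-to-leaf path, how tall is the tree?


In a balanced binary tree with n leaves the deepest leaf is ceil(log2(n)) edges below the root.
log2(26) = 4.7004
ceil(4.7004) = 5
height (edges) = 5

5


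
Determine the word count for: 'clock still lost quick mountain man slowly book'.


Counting words by splitting on spaces:
  Word 1: 'clock'
  Word 2: 'still'
  Word 3: 'lost'
  Word 4: 'quick'
  Word 5: 'mountain'
  Word 6: 'man'
  Word 7: 'slowly'
  Word 8: 'book'
Total words: 8

8


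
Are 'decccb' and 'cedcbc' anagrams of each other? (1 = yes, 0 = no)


Sort characters of 'decccb': 'bcccde'
Sort characters of 'cedcbc': 'bcccde'
Sorted forms match -> they ARE anagrams
Result: 1

1


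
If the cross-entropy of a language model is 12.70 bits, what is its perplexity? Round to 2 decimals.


Perplexity formula: PP = 2^H
H = 12.70
PP = 2^12.70
Decompose: 2^12.70 = 2^12 * 2^0.70
2^12 = 4096, 2^0.70 ~ 1.6245048
PP ~ 4096 * 1.6245048 = 6653.9716608
Rounded to 2 decimals: 6653.97

6653.97


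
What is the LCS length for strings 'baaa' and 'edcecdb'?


DP table for LCS of 'baaa' and 'edcecdb':
       e  d  c  e  c  d  b
    0  0  0  0  0  0  0  0
  b 0  0  0  0  0  0  0  1
  a 0  0  0  0  0  0  0  1
  a 0  0  0  0  0  0  0  1
  a 0  0  0  0  0  0  0  1
LCS: 'b'
LCS length = 1

1


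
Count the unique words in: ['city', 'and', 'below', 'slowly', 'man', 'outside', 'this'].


Listing all tokens and tracking unique types:
  Token 1: 'city' -> NEW (unique so far: 1)
  Token 2: 'and' -> NEW (unique so far: 2)
  Token 3: 'below' -> NEW (unique so far: 3)
  Token 4: 'slowly' -> NEW (unique so far: 4)
  Token 5: 'man' -> NEW (unique so far: 5)
  Token 6: 'outside' -> NEW (unique so far: 6)
  Token 7: 'this' -> NEW (unique so far: 7)
Unique types: ('and', 'below', 'city', 'man', 'outside', 'slowly', 'this')
Vocabulary size: 7

7


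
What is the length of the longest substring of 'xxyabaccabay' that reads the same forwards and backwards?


Scanning 'xxyabaccabay' for palindromic substrings.
Substring at positions 2-11: 'yabaccabay'.
Check: reverse('yabaccabay') = 'yabaccabay' -> palindrome confirmed.
Neighbouring characters ('x' / '-') break symmetry, so it cannot extend further.
No longer palindromic substring exists; longest length = 10

10


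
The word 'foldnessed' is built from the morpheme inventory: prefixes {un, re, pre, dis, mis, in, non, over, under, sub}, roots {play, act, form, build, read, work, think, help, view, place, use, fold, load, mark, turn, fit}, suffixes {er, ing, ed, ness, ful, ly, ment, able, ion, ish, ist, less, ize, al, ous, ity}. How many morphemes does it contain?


Segmenting 'foldnessed' against the inventory:
  'fold' -> root (morpheme 1)
  'ness' -> suffix (morpheme 2)
  'ed' -> suffix (morpheme 3)
Total morphemes: 3

3


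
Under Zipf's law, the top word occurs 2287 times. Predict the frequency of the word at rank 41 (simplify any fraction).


Zipf's law: freq(rank) = f1 / rank
f1 = 2287, rank = 41
freq = 2287 / 41
GCD(2287, 41) = 1
Simplified: 2287/41

2287/41


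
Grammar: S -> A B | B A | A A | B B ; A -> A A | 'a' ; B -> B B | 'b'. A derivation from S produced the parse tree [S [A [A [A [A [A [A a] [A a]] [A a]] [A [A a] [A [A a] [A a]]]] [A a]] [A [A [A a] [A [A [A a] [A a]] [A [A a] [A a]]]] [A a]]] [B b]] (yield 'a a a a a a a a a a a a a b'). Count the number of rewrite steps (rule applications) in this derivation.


Every bracketed nonterminal node [X ...] in the tree is produced by exactly one rule application.
Reading the tree off as a leftmost derivation:
  Step 1: S  =>  A B   (applied S -> A B)
  Step 2: A B  =>  A A B   (applied A -> A A)
  Step 3: A A B  =>  A A A B   (applied A -> A A)
  Step 4: A A A B  =>  A A A A B   (applied A -> A A)
  Step 5: A A A A B  =>  A A A A A B   (applied A -> A A)
  Step 6: A A A A A B  =>  A A A A A A B   (applied A -> A A)
  Step 7: A A A A A A B  =>  a A A A A A B   (applied A -> a)
  Step 8: a A A A A A B  =>  a a A A A A B   (applied A -> a)
  Step 9: a a A A A A B  =>  a a a A A A B   (applied A -> a)
  Step 10: a a a A A A B  =>  a a a A A A A B   (applied A -> A A)
  Step 11: a a a A A A A B  =>  a a a a A A A B   (applied A -> a)
  Step 12: a a a a A A A B  =>  a a a a A A A A B   (applied A -> A A)
  Step 13: a a a a A A A A B  =>  a a a a a A A A B   (applied A -> a)
  Step 14: a a a a a A A A B  =>  a a a a a a A A B   (applied A -> a)
  Step 15: a a a a a a A A B  =>  a a a a a a a A B   (applied A -> a)
  Step 16: a a a a a a a A B  =>  a a a a a a a A A B   (applied A -> A A)
  Step 17: a a a a a a a A A B  =>  a a a a a a a A A A B   (applied A -> A A)
  Step 18: a a a a a a a A A A B  =>  a a a a a a a a A A B   (applied A -> a)
  Step 19: a a a a a a a a A A B  =>  a a a a a a a a A A A B   (applied A -> A A)
  Step 20: a a a a a a a a A A A B  =>  a a a a a a a a A A A A B   (applied A -> A A)
  Step 21: a a a a a a a a A A A A B  =>  a a a a a a a a a A A A B   (applied A -> a)
  Step 22: a a a a a a a a a A A A B  =>  a a a a a a a a a a A A B   (applied A -> a)
  Step 23: a a a a a a a a a a A A B  =>  a a a a a a a a a a A A A B   (applied A -> A A)
  Step 24: a a a a a a a a a a A A A B  =>  a a a a a a a a a a a A A B   (applied A -> a)
  Step 25: a a a a a a a a a a a A A B  =>  a a a a a a a a a a a a A B   (applied A -> a)
  Step 26: a a a a a a a a a a a a A B  =>  a a a a a a a a a a a a a B   (applied A -> a)
  Step 27: a a a a a a a a a a a a a B  =>  a a a a a a a a a a a a a b   (applied B -> b)
Final yield: a a a a a a a a a a a a a b
Total rewrite steps: 27

27


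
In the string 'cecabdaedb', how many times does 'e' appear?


Scanning 'cecabdaedb' for 'e':
  Position 1: 'e' -> MATCH (count: 1)
  Position 7: 'e' -> MATCH (count: 2)
Total occurrences of 'e': 2

2
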